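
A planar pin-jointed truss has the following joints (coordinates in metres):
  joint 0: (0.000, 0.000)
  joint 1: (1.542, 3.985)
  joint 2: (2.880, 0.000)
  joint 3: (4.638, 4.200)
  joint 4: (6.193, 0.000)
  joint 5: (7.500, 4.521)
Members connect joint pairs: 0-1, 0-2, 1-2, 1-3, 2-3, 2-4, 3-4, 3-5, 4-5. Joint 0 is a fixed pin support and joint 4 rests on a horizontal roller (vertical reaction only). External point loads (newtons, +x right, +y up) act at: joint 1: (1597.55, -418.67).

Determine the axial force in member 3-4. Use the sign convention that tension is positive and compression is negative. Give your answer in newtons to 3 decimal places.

-1207.327

N=6 nodes, M=9 members, R=3 reactions → 2N=12, M+R=12
member 0 (0-1): L=4.2729, (cx,cy)=(0.3609,0.9326)
member 1 (0-2): L=2.8800, (cx,cy)=(1.0000,0.0000)
member 2 (1-2): L=4.2036, (cx,cy)=(0.3183,-0.9480)
member 3 (1-3): L=3.1035, (cx,cy)=(0.9976,0.0693)
member 4 (2-3): L=4.5531, (cx,cy)=(0.3861,0.9225)
member 5 (2-4): L=3.3130, (cx,cy)=(1.0000,0.0000)
member 6 (3-4): L=4.4786, (cx,cy)=(0.3472,-0.9378)
member 7 (3-5): L=2.8799, (cx,cy)=(0.9938,0.1115)
member 8 (4-5): L=4.7061, (cx,cy)=(0.2777,0.9607)
solve A·x = −loads:
  F[0-1] = +765.1055 N (tension)
  F[0-2] = +1321.4419 N (tension)
  F[1-2] = -1261.7163 N (compression)
  F[1-3] = -922.0571 N (compression)
  F[2-3] = +1296.6485 N (tension)
  F[2-4] = +419.1902 N (tension)
  F[3-4] = -1207.3268 N (compression)
  F[3-5] = +0.0000 N (tension)
  F[4-5] = +0.0000 N (tension)
  Rx@0 = -1597.5500 N
  Ry@0 = -713.5480 N
  Ry@4 = +1132.2180 N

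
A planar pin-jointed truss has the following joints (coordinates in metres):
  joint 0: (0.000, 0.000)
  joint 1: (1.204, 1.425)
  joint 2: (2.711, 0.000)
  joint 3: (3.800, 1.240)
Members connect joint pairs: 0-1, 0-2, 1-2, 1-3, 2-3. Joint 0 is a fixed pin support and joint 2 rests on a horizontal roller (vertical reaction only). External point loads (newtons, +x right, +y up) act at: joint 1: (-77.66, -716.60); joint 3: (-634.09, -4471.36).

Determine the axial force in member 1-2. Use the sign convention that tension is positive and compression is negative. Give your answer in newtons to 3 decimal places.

N=4 nodes, M=5 members, R=3 reactions → 2N=8, M+R=8
member 0 (0-1): L=1.8655, (cx,cy)=(0.6454,0.7639)
member 1 (0-2): L=2.7110, (cx,cy)=(1.0000,0.0000)
member 2 (1-2): L=2.0740, (cx,cy)=(0.7266,-0.6871)
member 3 (1-3): L=2.6026, (cx,cy)=(0.9975,-0.0711)
member 4 (2-3): L=1.6503, (cx,cy)=(0.6599,0.7514)
solve A·x = −loads:
  F[0-1] = +1396.7777 N (tension)
  F[0-2] = -1613.2155 N (compression)
  F[1-2] = -2917.3009 N (compression)
  F[1-3] = +3106.6907 N (tension)
  F[2-3] = -5657.0029 N (compression)
  Rx@0 = +711.7500 N
  Ry@0 = -1066.9339 N
  Ry@2 = +6254.8939 N

-2917.301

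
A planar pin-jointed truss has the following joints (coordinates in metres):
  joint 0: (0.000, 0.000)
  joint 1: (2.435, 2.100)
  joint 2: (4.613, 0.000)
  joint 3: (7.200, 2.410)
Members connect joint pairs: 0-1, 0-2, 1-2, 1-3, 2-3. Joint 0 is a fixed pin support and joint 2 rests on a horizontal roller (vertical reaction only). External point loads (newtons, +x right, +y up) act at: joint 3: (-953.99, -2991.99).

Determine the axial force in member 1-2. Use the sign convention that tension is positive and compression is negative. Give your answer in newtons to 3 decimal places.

-1471.860

N=4 nodes, M=5 members, R=3 reactions → 2N=8, M+R=8
member 0 (0-1): L=3.2155, (cx,cy)=(0.7573,0.6531)
member 1 (0-2): L=4.6130, (cx,cy)=(1.0000,0.0000)
member 2 (1-2): L=3.0255, (cx,cy)=(0.7199,-0.6941)
member 3 (1-3): L=4.7751, (cx,cy)=(0.9979,0.0649)
member 4 (2-3): L=3.5356, (cx,cy)=(0.7317,0.6816)
solve A·x = −loads:
  F[0-1] = +1806.0631 N (tension)
  F[0-2] = -2321.6807 N (compression)
  F[1-2] = -1471.8600 N (compression)
  F[1-3] = +2432.3841 N (tension)
  F[2-3] = -4621.1127 N (compression)
  Rx@0 = +953.9900 N
  Ry@0 = -1179.5279 N
  Ry@2 = +4171.5179 N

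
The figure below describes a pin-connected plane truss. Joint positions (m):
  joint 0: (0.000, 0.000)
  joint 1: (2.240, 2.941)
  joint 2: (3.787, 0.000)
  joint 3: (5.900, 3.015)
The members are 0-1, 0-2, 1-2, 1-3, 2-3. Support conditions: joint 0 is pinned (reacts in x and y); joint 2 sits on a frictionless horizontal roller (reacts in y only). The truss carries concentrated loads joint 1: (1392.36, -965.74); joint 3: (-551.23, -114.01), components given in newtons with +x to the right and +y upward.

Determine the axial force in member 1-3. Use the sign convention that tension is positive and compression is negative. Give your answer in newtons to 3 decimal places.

-478.201

N=4 nodes, M=5 members, R=3 reactions → 2N=8, M+R=8
member 0 (0-1): L=3.6969, (cx,cy)=(0.6059,0.7955)
member 1 (0-2): L=3.7870, (cx,cy)=(1.0000,0.0000)
member 2 (1-2): L=3.3231, (cx,cy)=(0.4655,-0.8850)
member 3 (1-3): L=3.6607, (cx,cy)=(0.9998,0.0202)
member 4 (2-3): L=3.6817, (cx,cy)=(0.5739,0.8189)
solve A·x = −loads:
  F[0-1] = +391.6371 N (tension)
  F[0-2] = +603.8321 N (tension)
  F[1-2] = -1454.1510 N (compression)
  F[1-3] = -478.2008 N (compression)
  F[2-3] = -127.4170 N (compression)
  Rx@0 = -841.1300 N
  Ry@0 = -311.5595 N
  Ry@2 = +1391.3095 N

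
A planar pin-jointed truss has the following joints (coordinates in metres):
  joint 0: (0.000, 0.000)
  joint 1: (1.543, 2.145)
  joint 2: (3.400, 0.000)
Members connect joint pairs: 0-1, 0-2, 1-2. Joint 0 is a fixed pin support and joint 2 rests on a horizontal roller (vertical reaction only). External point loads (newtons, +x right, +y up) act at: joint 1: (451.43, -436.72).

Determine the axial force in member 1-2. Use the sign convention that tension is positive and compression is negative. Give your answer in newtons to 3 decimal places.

-638.848

N=3 nodes, M=3 members, R=3 reactions → 2N=6, M+R=6
member 0 (0-1): L=2.6423, (cx,cy)=(0.5840,0.8118)
member 1 (0-2): L=3.4000, (cx,cy)=(1.0000,0.0000)
member 2 (1-2): L=2.8372, (cx,cy)=(0.6545,-0.7560)
solve A·x = −loads:
  F[0-1] = +57.0016 N (tension)
  F[0-2] = +418.1436 N (tension)
  F[1-2] = -638.8477 N (compression)
  Rx@0 = -451.4300 N
  Ry@0 = -46.2730 N
  Ry@2 = +482.9930 N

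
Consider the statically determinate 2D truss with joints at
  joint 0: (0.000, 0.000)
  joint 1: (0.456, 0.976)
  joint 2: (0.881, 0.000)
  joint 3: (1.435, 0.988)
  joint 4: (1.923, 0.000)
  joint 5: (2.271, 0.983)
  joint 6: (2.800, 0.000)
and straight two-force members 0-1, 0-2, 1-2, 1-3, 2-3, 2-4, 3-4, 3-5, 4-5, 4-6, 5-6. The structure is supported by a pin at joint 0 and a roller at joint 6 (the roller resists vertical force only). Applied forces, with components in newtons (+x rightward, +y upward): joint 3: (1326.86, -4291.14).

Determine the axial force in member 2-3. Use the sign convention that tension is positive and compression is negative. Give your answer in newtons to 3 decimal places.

N=7 nodes, M=11 members, R=3 reactions → 2N=14, M+R=14
member 0 (0-1): L=1.0773, (cx,cy)=(0.4233,0.9060)
member 1 (0-2): L=0.8810, (cx,cy)=(1.0000,0.0000)
member 2 (1-2): L=1.0645, (cx,cy)=(0.3992,-0.9168)
member 3 (1-3): L=0.9791, (cx,cy)=(0.9999,0.0123)
member 4 (2-3): L=1.1327, (cx,cy)=(0.4891,0.8722)
member 5 (2-4): L=1.0420, (cx,cy)=(1.0000,0.0000)
member 6 (3-4): L=1.1019, (cx,cy)=(0.4429,-0.8966)
member 7 (3-5): L=0.8360, (cx,cy)=(1.0000,-0.0060)
member 8 (4-5): L=1.0428, (cx,cy)=(0.3337,0.9427)
member 9 (4-6): L=0.8770, (cx,cy)=(1.0000,0.0000)
member 10 (5-6): L=1.1163, (cx,cy)=(0.4739,-0.8806)
solve A·x = −loads:
  F[0-1] = -1792.2193 N (compression)
  F[0-2] = +2085.4920 N (tension)
  F[1-2] = +1751.5141 N (tension)
  F[1-3] = -1458.0183 N (compression)
  F[2-3] = -1841.0964 N (compression)
  F[2-4] = +3685.2255 N (tension)
  F[3-4] = -2959.1952 N (compression)
  F[3-5] = -2374.7813 N (compression)
  F[4-5] = +2814.5532 N (tension)
  F[4-6] = +1435.4581 N (tension)
  F[5-6] = -3029.1202 N (compression)
  Rx@0 = -1326.8600 N
  Ry@0 = +1623.7387 N
  Ry@6 = +2667.4013 N

-1841.096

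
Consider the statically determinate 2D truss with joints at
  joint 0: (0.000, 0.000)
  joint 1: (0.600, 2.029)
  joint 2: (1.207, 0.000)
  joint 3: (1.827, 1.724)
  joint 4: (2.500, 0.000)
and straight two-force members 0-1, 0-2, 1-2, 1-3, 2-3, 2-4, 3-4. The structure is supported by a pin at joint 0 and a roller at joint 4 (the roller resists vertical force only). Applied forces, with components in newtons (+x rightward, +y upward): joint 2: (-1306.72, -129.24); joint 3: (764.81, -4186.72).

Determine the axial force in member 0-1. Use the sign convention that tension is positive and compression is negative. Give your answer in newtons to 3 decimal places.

N=5 nodes, M=7 members, R=3 reactions → 2N=10, M+R=10
member 0 (0-1): L=2.1159, (cx,cy)=(0.2836,0.9590)
member 1 (0-2): L=1.2070, (cx,cy)=(1.0000,0.0000)
member 2 (1-2): L=2.1179, (cx,cy)=(0.2866,-0.9580)
member 3 (1-3): L=1.2643, (cx,cy)=(0.9705,-0.2412)
member 4 (2-3): L=1.8321, (cx,cy)=(0.3384,0.9410)
member 5 (2-4): L=1.2930, (cx,cy)=(1.0000,0.0000)
member 6 (3-4): L=1.8507, (cx,cy)=(0.3636,-0.9315)
solve A·x = −loads:
  F[0-1] = -695.0254 N (compression)
  F[0-2] = -344.8193 N (compression)
  F[1-2] = +806.8158 N (tension)
  F[1-3] = -441.3681 N (compression)
  F[2-3] = -684.0896 N (compression)
  F[2-4] = +1424.6461 N (tension)
  F[3-4] = -3917.6794 N (compression)
  Rx@0 = +541.9100 N
  Ry@0 = +666.4950 N
  Ry@4 = +3649.4650 N

-695.025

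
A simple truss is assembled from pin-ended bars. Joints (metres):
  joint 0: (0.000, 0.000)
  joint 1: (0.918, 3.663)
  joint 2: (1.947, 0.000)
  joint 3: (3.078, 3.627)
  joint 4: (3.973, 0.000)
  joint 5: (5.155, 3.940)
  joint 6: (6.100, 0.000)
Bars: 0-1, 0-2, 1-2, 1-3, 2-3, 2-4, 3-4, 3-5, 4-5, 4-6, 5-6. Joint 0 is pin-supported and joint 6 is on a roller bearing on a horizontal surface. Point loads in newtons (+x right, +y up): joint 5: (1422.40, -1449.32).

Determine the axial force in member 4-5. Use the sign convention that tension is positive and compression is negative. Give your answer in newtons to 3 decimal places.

N=7 nodes, M=11 members, R=3 reactions → 2N=14, M+R=14
member 0 (0-1): L=3.7763, (cx,cy)=(0.2431,0.9700)
member 1 (0-2): L=1.9470, (cx,cy)=(1.0000,0.0000)
member 2 (1-2): L=3.8048, (cx,cy)=(0.2704,-0.9627)
member 3 (1-3): L=2.1603, (cx,cy)=(0.9999,-0.0167)
member 4 (2-3): L=3.7992, (cx,cy)=(0.2977,0.9547)
member 5 (2-4): L=2.0260, (cx,cy)=(1.0000,0.0000)
member 6 (3-4): L=3.7358, (cx,cy)=(0.2396,-0.9709)
member 7 (3-5): L=2.1005, (cx,cy)=(0.9888,0.1490)
member 8 (4-5): L=4.1135, (cx,cy)=(0.2873,0.9578)
member 9 (4-6): L=2.1270, (cx,cy)=(1.0000,0.0000)
member 10 (5-6): L=4.0517, (cx,cy)=(0.2332,-0.9724)
solve A·x = −loads:
  F[0-1] = +715.6734 N (tension)
  F[0-2] = +1248.4224 N (tension)
  F[1-2] = -727.4940 N (compression)
  F[1-3] = +370.7789 N (tension)
  F[2-3] = +733.6451 N (tension)
  F[2-4] = +833.2734 N (tension)
  F[3-4] = -601.2270 N (compression)
  F[3-5] = +741.4434 N (tension)
  F[4-5] = +609.4196 N (tension)
  F[4-6] = +514.1195 N (tension)
  F[5-6] = -2204.3178 N (compression)
  Rx@0 = -1422.4000 N
  Ry@0 = -694.2047 N
  Ry@6 = +2143.5247 N

609.420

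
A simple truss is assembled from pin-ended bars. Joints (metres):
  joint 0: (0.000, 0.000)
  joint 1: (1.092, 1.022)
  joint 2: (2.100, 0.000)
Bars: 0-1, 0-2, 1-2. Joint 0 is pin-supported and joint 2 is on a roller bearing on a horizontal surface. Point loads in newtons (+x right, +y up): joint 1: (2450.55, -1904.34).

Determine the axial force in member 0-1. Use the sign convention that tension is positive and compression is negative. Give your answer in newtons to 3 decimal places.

407.596

N=3 nodes, M=3 members, R=3 reactions → 2N=6, M+R=6
member 0 (0-1): L=1.4956, (cx,cy)=(0.7301,0.6833)
member 1 (0-2): L=2.1000, (cx,cy)=(1.0000,0.0000)
member 2 (1-2): L=1.4355, (cx,cy)=(0.7022,-0.7120)
solve A·x = −loads:
  F[0-1] = +407.5961 N (tension)
  F[0-2] = +2152.9556 N (tension)
  F[1-2] = -3065.9560 N (compression)
  Rx@0 = -2450.5500 N
  Ry@0 = -278.5178 N
  Ry@2 = +2182.8578 N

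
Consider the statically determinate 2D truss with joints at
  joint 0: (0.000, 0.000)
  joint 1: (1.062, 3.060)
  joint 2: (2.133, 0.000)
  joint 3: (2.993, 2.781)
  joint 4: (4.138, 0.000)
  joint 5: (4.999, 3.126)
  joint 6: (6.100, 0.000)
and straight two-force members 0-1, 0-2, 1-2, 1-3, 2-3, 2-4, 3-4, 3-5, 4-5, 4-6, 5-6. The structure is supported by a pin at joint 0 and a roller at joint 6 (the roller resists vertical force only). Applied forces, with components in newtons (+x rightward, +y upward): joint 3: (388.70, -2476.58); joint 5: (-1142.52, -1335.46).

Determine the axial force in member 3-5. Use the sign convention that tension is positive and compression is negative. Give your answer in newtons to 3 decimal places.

-2096.202

N=7 nodes, M=11 members, R=3 reactions → 2N=14, M+R=14
member 0 (0-1): L=3.2390, (cx,cy)=(0.3279,0.9447)
member 1 (0-2): L=2.1330, (cx,cy)=(1.0000,0.0000)
member 2 (1-2): L=3.2420, (cx,cy)=(0.3304,-0.9439)
member 3 (1-3): L=1.9511, (cx,cy)=(0.9897,-0.1430)
member 4 (2-3): L=2.9109, (cx,cy)=(0.2954,0.9554)
member 5 (2-4): L=2.0050, (cx,cy)=(1.0000,0.0000)
member 6 (3-4): L=3.0075, (cx,cy)=(0.3807,-0.9247)
member 7 (3-5): L=2.0355, (cx,cy)=(0.9855,0.1695)
member 8 (4-5): L=3.2424, (cx,cy)=(0.2655,0.9641)
member 9 (4-6): L=1.9620, (cx,cy)=(1.0000,0.0000)
member 10 (5-6): L=3.3142, (cx,cy)=(0.3322,-0.9432)
solve A·x = −loads:
  F[0-1] = -2022.5613 N (compression)
  F[0-2] = -90.6749 N (compression)
  F[1-2] = +2239.1578 N (tension)
  F[1-3] = -1417.4190 N (compression)
  F[2-3] = -2212.1955 N (compression)
  F[2-4] = +1302.5971 N (tension)
  F[3-4] = -996.1370 N (compression)
  F[3-5] = -2096.2015 N (compression)
  F[4-5] = +955.4205 N (tension)
  F[4-6] = +669.6457 N (tension)
  F[5-6] = -2015.7634 N (compression)
  Rx@0 = +753.8200 N
  Ry@0 = +1910.7571 N
  Ry@6 = +1901.2829 N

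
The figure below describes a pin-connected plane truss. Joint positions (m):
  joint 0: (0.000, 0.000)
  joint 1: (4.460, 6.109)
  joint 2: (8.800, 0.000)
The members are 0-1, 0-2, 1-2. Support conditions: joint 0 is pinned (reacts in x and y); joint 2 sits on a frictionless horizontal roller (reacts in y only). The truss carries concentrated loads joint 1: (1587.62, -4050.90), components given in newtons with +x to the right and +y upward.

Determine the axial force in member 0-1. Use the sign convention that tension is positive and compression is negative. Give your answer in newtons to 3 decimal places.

-1109.003

N=3 nodes, M=3 members, R=3 reactions → 2N=6, M+R=6
member 0 (0-1): L=7.5638, (cx,cy)=(0.5896,0.8077)
member 1 (0-2): L=8.8000, (cx,cy)=(1.0000,0.0000)
member 2 (1-2): L=7.4937, (cx,cy)=(0.5792,-0.8152)
solve A·x = −loads:
  F[0-1] = -1109.0029 N (compression)
  F[0-2] = +2241.5420 N (tension)
  F[1-2] = -3870.3766 N (compression)
  Rx@0 = -1587.6200 N
  Ry@0 = +895.6972 N
  Ry@2 = +3155.2028 N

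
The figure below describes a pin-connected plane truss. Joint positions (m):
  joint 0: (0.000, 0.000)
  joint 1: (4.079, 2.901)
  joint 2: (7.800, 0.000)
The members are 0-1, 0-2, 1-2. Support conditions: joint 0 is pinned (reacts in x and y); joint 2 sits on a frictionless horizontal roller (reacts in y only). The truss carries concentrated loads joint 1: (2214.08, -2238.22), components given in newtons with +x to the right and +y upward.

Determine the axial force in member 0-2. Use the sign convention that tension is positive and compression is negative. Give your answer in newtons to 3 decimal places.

N=3 nodes, M=3 members, R=3 reactions → 2N=6, M+R=6
member 0 (0-1): L=5.0054, (cx,cy)=(0.8149,0.5796)
member 1 (0-2): L=7.8000, (cx,cy)=(1.0000,0.0000)
member 2 (1-2): L=4.7182, (cx,cy)=(0.7886,-0.6148)
solve A·x = −loads:
  F[0-1] = -421.4791 N (compression)
  F[0-2] = +2557.5516 N (tension)
  F[1-2] = -3242.9730 N (compression)
  Rx@0 = -2214.0800 N
  Ry@0 = +244.2783 N
  Ry@2 = +1993.9417 N

2557.552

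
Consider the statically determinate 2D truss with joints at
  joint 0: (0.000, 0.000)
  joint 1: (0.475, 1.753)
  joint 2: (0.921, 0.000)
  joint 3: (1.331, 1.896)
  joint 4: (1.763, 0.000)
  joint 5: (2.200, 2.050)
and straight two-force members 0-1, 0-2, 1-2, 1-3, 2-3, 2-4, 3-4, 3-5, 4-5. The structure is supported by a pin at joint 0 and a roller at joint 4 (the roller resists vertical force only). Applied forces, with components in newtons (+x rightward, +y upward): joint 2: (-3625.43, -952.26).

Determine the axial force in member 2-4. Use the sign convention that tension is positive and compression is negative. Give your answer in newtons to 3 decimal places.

113.347

N=6 nodes, M=9 members, R=3 reactions → 2N=12, M+R=12
member 0 (0-1): L=1.8162, (cx,cy)=(0.2615,0.9652)
member 1 (0-2): L=0.9210, (cx,cy)=(1.0000,0.0000)
member 2 (1-2): L=1.8088, (cx,cy)=(0.2466,-0.9691)
member 3 (1-3): L=0.8679, (cx,cy)=(0.9863,0.1648)
member 4 (2-3): L=1.9398, (cx,cy)=(0.2114,0.9774)
member 5 (2-4): L=0.8420, (cx,cy)=(1.0000,0.0000)
member 6 (3-4): L=1.9446, (cx,cy)=(0.2222,-0.9750)
member 7 (3-5): L=0.8825, (cx,cy)=(0.9847,0.1745)
member 8 (4-5): L=2.0961, (cx,cy)=(0.2085,0.9780)
solve A·x = −loads:
  F[0-1] = -471.1948 N (compression)
  F[0-2] = -3502.1970 N (compression)
  F[1-2] = +429.7741 N (tension)
  F[1-3] = -232.3769 N (compression)
  F[2-3] = +548.1381 N (tension)
  F[2-4] = +113.3465 N (tension)
  F[3-4] = -510.2149 N (compression)
  F[3-5] = +0.0000 N (tension)
  F[4-5] = -0.0000 N (compression)
  Rx@0 = +3625.4300 N
  Ry@0 = +454.7946 N
  Ry@4 = +497.4654 N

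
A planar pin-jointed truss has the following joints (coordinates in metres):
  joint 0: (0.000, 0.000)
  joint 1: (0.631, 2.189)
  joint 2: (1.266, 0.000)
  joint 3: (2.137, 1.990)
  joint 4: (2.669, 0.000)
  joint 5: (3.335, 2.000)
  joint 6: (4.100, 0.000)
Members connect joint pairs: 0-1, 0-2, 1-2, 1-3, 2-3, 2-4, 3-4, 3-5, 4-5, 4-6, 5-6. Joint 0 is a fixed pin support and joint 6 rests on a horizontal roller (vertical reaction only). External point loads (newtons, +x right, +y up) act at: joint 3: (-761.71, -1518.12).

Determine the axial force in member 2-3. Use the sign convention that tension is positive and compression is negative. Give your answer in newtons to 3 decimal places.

N=7 nodes, M=11 members, R=3 reactions → 2N=14, M+R=14
member 0 (0-1): L=2.2781, (cx,cy)=(0.2770,0.9609)
member 1 (0-2): L=1.2660, (cx,cy)=(1.0000,0.0000)
member 2 (1-2): L=2.2792, (cx,cy)=(0.2786,-0.9604)
member 3 (1-3): L=1.5191, (cx,cy)=(0.9914,-0.1310)
member 4 (2-3): L=2.1723, (cx,cy)=(0.4010,0.9161)
member 5 (2-4): L=1.4030, (cx,cy)=(1.0000,0.0000)
member 6 (3-4): L=2.0599, (cx,cy)=(0.2583,-0.9661)
member 7 (3-5): L=1.1980, (cx,cy)=(1.0000,0.0083)
member 8 (4-5): L=2.1080, (cx,cy)=(0.3159,0.9488)
member 9 (4-6): L=1.4310, (cx,cy)=(1.0000,0.0000)
member 10 (5-6): L=2.1413, (cx,cy)=(0.3573,-0.9340)
solve A·x = −loads:
  F[0-1] = -1141.2035 N (compression)
  F[0-2] = -445.6178 N (compression)
  F[1-2] = +1232.4932 N (tension)
  F[1-3] = -665.1988 N (compression)
  F[2-3] = -1292.1109 N (compression)
  F[2-4] = +415.8460 N (tension)
  F[3-4] = -438.9837 N (compression)
  F[3-5] = -302.4816 N (compression)
  F[4-5] = +446.9860 N (tension)
  F[4-6] = +161.2489 N (tension)
  F[5-6] = -451.3523 N (compression)
  Rx@0 = +761.7100 N
  Ry@0 = +1096.5543 N
  Ry@6 = +421.5657 N

-1292.111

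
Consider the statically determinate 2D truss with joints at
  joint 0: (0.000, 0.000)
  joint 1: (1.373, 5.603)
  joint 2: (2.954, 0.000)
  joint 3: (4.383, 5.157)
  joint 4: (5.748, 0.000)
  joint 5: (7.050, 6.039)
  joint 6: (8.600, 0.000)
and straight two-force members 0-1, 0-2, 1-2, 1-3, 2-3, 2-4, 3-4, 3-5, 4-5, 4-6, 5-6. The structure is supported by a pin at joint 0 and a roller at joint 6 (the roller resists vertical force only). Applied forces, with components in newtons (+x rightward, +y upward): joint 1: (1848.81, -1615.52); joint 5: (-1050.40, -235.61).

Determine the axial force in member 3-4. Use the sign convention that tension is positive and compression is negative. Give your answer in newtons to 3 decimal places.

N=7 nodes, M=11 members, R=3 reactions → 2N=14, M+R=14
member 0 (0-1): L=5.7688, (cx,cy)=(0.2380,0.9713)
member 1 (0-2): L=2.9540, (cx,cy)=(1.0000,0.0000)
member 2 (1-2): L=5.8218, (cx,cy)=(0.2716,-0.9624)
member 3 (1-3): L=3.0429, (cx,cy)=(0.9892,-0.1466)
member 4 (2-3): L=5.3513, (cx,cy)=(0.2670,0.9637)
member 5 (2-4): L=2.7940, (cx,cy)=(1.0000,0.0000)
member 6 (3-4): L=5.3346, (cx,cy)=(0.2559,-0.9667)
member 7 (3-5): L=2.8091, (cx,cy)=(0.9494,0.3140)
member 8 (4-5): L=6.1778, (cx,cy)=(0.2108,0.9775)
member 9 (4-6): L=2.8520, (cx,cy)=(1.0000,0.0000)
member 10 (5-6): L=6.2347, (cx,cy)=(0.2486,-0.9686)
solve A·x = −loads:
  F[0-1] = -960.7528 N (compression)
  F[0-2] = +1027.0745 N (tension)
  F[1-2] = -406.1572 N (compression)
  F[1-3] = -1988.6535 N (compression)
  F[2-3] = +405.6234 N (tension)
  F[2-4] = +808.4596 N (tension)
  F[3-4] = -1233.7862 N (compression)
  F[3-5] = -1625.3593 N (compression)
  F[4-5] = +1220.1181 N (tension)
  F[4-6] = +235.6148 N (tension)
  F[5-6] = -947.7404 N (compression)
  Rx@0 = -798.4100 N
  Ry@0 = +933.1444 N
  Ry@6 = +917.9856 N

-1233.786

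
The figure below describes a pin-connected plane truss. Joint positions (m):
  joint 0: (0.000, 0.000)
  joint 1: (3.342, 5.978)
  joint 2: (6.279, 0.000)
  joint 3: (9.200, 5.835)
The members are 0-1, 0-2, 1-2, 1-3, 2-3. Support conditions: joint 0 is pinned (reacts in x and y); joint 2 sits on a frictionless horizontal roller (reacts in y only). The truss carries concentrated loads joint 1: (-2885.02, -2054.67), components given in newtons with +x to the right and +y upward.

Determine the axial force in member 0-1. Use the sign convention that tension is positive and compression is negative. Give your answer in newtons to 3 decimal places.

N=4 nodes, M=5 members, R=3 reactions → 2N=8, M+R=8
member 0 (0-1): L=6.8488, (cx,cy)=(0.4880,0.8729)
member 1 (0-2): L=6.2790, (cx,cy)=(1.0000,0.0000)
member 2 (1-2): L=6.6605, (cx,cy)=(0.4410,-0.8975)
member 3 (1-3): L=5.8597, (cx,cy)=(0.9997,-0.0244)
member 4 (2-3): L=6.5253, (cx,cy)=(0.4476,0.8942)
solve A·x = −loads:
  F[0-1] = -4247.8669 N (compression)
  F[0-2] = -812.1804 N (compression)
  F[1-2] = +1841.8588 N (tension)
  F[1-3] = +0.0000 N (tension)
  F[2-3] = -0.0000 N (compression)
  Rx@0 = +2885.0200 N
  Ry@0 = +3707.7903 N
  Ry@2 = -1653.1203 N

-4247.867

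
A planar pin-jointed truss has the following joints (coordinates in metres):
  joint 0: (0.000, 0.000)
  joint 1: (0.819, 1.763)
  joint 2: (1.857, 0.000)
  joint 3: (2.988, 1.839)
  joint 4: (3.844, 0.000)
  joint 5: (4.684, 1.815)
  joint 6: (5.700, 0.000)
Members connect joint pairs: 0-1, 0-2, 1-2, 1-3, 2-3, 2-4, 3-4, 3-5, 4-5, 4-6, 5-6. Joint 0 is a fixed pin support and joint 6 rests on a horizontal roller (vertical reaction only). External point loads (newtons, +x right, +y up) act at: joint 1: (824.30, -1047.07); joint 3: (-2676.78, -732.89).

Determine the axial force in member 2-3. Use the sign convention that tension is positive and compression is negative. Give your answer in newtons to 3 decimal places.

-860.219

N=7 nodes, M=11 members, R=3 reactions → 2N=14, M+R=14
member 0 (0-1): L=1.9439, (cx,cy)=(0.4213,0.9069)
member 1 (0-2): L=1.8570, (cx,cy)=(1.0000,0.0000)
member 2 (1-2): L=2.0459, (cx,cy)=(0.5074,-0.8617)
member 3 (1-3): L=2.1703, (cx,cy)=(0.9994,0.0350)
member 4 (2-3): L=2.1590, (cx,cy)=(0.5239,0.8518)
member 5 (2-4): L=1.9870, (cx,cy)=(1.0000,0.0000)
member 6 (3-4): L=2.0285, (cx,cy)=(0.4220,-0.9066)
member 7 (3-5): L=1.6962, (cx,cy)=(0.9999,-0.0141)
member 8 (4-5): L=2.0000, (cx,cy)=(0.4200,0.9075)
member 9 (4-6): L=1.8560, (cx,cy)=(1.0000,0.0000)
member 10 (5-6): L=2.0800, (cx,cy)=(0.4885,-0.8726)
solve A·x = −loads:
  F[0-1] = -2044.2683 N (compression)
  F[0-2] = -991.2139 N (compression)
  F[1-2] = +850.3050 N (tension)
  F[1-3] = -2118.2776 N (compression)
  F[2-3] = -860.2192 N (compression)
  F[2-4] = -109.1630 N (compression)
  F[3-4] = +80.4755 N (tension)
  F[3-5] = +75.2103 N (tension)
  F[4-5] = -80.3938 N (compression)
  F[4-6] = -41.4366 N (compression)
  F[5-6] = +84.8317 N (tension)
  Rx@0 = +1852.4800 N
  Ry@0 = +1853.9831 N
  Ry@6 = -74.0231 N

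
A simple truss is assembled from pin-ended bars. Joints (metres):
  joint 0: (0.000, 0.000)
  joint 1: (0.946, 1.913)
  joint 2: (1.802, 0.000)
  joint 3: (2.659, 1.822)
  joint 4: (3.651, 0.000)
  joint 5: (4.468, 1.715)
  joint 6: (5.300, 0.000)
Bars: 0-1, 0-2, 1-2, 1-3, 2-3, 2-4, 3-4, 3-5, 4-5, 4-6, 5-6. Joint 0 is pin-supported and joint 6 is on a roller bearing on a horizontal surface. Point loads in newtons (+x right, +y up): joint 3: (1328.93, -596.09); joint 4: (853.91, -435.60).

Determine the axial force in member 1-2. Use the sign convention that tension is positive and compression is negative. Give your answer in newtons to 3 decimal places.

-27.974

N=7 nodes, M=11 members, R=3 reactions → 2N=14, M+R=14
member 0 (0-1): L=2.1341, (cx,cy)=(0.4433,0.8964)
member 1 (0-2): L=1.8020, (cx,cy)=(1.0000,0.0000)
member 2 (1-2): L=2.0958, (cx,cy)=(0.4084,-0.9128)
member 3 (1-3): L=1.7154, (cx,cy)=(0.9986,-0.0530)
member 4 (2-3): L=2.0135, (cx,cy)=(0.4256,0.9049)
member 5 (2-4): L=1.8490, (cx,cy)=(1.0000,0.0000)
member 6 (3-4): L=2.0745, (cx,cy)=(0.4782,-0.8783)
member 7 (3-5): L=1.8122, (cx,cy)=(0.9983,-0.0590)
member 8 (4-5): L=1.8997, (cx,cy)=(0.4301,0.9028)
member 9 (4-6): L=1.6490, (cx,cy)=(1.0000,0.0000)
member 10 (5-6): L=1.9062, (cx,cy)=(0.4365,-0.8997)
solve A·x = −loads:
  F[0-1] = +27.0967 N (tension)
  F[0-2] = +2170.8288 N (tension)
  F[1-2] = -27.9739 N (compression)
  F[1-3] = +23.4699 N (tension)
  F[2-3] = +28.2177 N (tension)
  F[2-4] = +2147.3928 N (tension)
  F[3-4] = -639.8635 N (compression)
  F[3-5] = -989.2410 N (compression)
  F[4-5] = +1104.9815 N (tension)
  F[4-6] = +512.2884 N (tension)
  F[5-6] = -1173.6828 N (compression)
  Rx@0 = -2182.8400 N
  Ry@0 = -24.2891 N
  Ry@6 = +1055.9791 N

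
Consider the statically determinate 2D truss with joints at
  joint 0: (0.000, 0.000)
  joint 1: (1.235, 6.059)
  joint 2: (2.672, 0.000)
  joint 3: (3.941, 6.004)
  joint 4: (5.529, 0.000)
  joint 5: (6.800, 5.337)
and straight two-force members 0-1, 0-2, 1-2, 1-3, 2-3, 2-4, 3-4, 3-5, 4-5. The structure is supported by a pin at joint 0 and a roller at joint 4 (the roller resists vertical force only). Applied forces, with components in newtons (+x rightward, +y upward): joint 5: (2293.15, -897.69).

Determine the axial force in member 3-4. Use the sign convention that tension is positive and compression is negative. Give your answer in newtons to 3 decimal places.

-3076.221

N=6 nodes, M=9 members, R=3 reactions → 2N=12, M+R=12
member 0 (0-1): L=6.1836, (cx,cy)=(0.1997,0.9799)
member 1 (0-2): L=2.6720, (cx,cy)=(1.0000,0.0000)
member 2 (1-2): L=6.2271, (cx,cy)=(0.2308,-0.9730)
member 3 (1-3): L=2.7066, (cx,cy)=(0.9998,-0.0203)
member 4 (2-3): L=6.1366, (cx,cy)=(0.2068,0.9784)
member 5 (2-4): L=2.8570, (cx,cy)=(1.0000,0.0000)
member 6 (3-4): L=6.2105, (cx,cy)=(0.2557,-0.9668)
member 7 (3-5): L=2.9358, (cx,cy)=(0.9738,-0.2272)
member 8 (4-5): L=5.4863, (cx,cy)=(0.2317,0.9728)
solve A·x = −loads:
  F[0-1] = +2469.6349 N (tension)
  F[0-2] = +1799.9086 N (tension)
  F[1-2] = -2509.4042 N (compression)
  F[1-3] = +1072.5492 N (tension)
  F[2-3] = +2495.6155 N (tension)
  F[2-4] = +704.7524 N (tension)
  F[3-4] = -3076.2206 N (compression)
  F[3-5] = +2438.7571 N (tension)
  F[4-5] = -353.2205 N (compression)
  Rx@0 = -2293.1500 N
  Ry@0 = -2419.8780 N
  Ry@4 = +3317.5680 N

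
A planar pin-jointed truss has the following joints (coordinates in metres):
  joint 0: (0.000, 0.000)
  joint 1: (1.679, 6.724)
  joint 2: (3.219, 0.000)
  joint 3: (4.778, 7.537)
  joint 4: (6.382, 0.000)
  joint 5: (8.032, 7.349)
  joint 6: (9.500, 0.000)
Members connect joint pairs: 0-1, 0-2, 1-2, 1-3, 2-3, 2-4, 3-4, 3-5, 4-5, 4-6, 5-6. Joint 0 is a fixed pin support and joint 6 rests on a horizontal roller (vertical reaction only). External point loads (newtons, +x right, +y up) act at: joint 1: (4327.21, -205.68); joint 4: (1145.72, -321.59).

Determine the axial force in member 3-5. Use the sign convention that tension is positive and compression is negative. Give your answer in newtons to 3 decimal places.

-1390.839

N=7 nodes, M=11 members, R=3 reactions → 2N=14, M+R=14
member 0 (0-1): L=6.9305, (cx,cy)=(0.2423,0.9702)
member 1 (0-2): L=3.2190, (cx,cy)=(1.0000,0.0000)
member 2 (1-2): L=6.8981, (cx,cy)=(0.2232,-0.9748)
member 3 (1-3): L=3.2039, (cx,cy)=(0.9673,0.2538)
member 4 (2-3): L=7.6965, (cx,cy)=(0.2026,0.9793)
member 5 (2-4): L=3.1630, (cx,cy)=(1.0000,0.0000)
member 6 (3-4): L=7.7058, (cx,cy)=(0.2082,-0.9781)
member 7 (3-5): L=3.2594, (cx,cy)=(0.9983,-0.0577)
member 8 (4-5): L=7.5320, (cx,cy)=(0.2191,0.9757)
member 9 (4-6): L=3.1180, (cx,cy)=(1.0000,0.0000)
member 10 (5-6): L=7.4942, (cx,cy)=(0.1959,-0.9806)
solve A·x = −loads:
  F[0-1] = +2873.4755 N (tension)
  F[0-2] = +4776.7903 N (tension)
  F[1-2] = -3818.8608 N (compression)
  F[1-3] = -2872.5328 N (compression)
  F[2-3] = +3801.2772 N (tension)
  F[2-4] = +3154.2496 N (tension)
  F[3-4] = -2978.5770 N (compression)
  F[3-5] = -1390.8388 N (compression)
  F[4-5] = +3315.4565 N (tension)
  F[4-6] = +662.2172 N (tension)
  F[5-6] = -3380.6394 N (compression)
  Rx@0 = -5472.9300 N
  Ry@0 = -2787.8757 N
  Ry@6 = +3315.1457 N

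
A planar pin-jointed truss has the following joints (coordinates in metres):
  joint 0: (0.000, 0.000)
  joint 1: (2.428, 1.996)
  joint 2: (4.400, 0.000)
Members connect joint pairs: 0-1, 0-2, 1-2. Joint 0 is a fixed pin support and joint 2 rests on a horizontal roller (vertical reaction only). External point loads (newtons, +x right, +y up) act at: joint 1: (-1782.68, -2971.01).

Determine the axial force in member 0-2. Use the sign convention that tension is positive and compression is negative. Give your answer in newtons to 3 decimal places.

N=3 nodes, M=3 members, R=3 reactions → 2N=6, M+R=6
member 0 (0-1): L=3.1431, (cx,cy)=(0.7725,0.6350)
member 1 (0-2): L=4.4000, (cx,cy)=(1.0000,0.0000)
member 2 (1-2): L=2.8059, (cx,cy)=(0.7028,-0.7114)
solve A·x = −loads:
  F[0-1] = -3370.2573 N (compression)
  F[0-2] = +820.7797 N (tension)
  F[1-2] = -1167.8425 N (compression)
  Rx@0 = +1782.6800 N
  Ry@0 = +2140.2411 N
  Ry@2 = +830.7689 N

820.780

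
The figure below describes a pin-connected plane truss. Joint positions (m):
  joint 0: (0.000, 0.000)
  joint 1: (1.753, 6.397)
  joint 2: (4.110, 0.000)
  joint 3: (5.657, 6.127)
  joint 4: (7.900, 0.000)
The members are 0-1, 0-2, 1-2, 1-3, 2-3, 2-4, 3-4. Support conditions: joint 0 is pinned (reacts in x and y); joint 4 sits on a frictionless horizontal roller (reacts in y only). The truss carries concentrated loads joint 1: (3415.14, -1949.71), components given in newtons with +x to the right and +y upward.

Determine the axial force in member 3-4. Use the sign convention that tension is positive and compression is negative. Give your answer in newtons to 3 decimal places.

N=5 nodes, M=7 members, R=3 reactions → 2N=10, M+R=10
member 0 (0-1): L=6.6328, (cx,cy)=(0.2643,0.9644)
member 1 (0-2): L=4.1100, (cx,cy)=(1.0000,0.0000)
member 2 (1-2): L=6.8174, (cx,cy)=(0.3457,-0.9383)
member 3 (1-3): L=3.9133, (cx,cy)=(0.9976,-0.0690)
member 4 (2-3): L=6.3193, (cx,cy)=(0.2448,0.9696)
member 5 (2-4): L=3.7900, (cx,cy)=(1.0000,0.0000)
member 6 (3-4): L=6.5247, (cx,cy)=(0.3438,-0.9391)
solve A·x = −loads:
  F[0-1] = +1294.3502 N (tension)
  F[0-2] = +3073.0551 N (tension)
  F[1-2] = -3264.9084 N (compression)
  F[1-3] = -1948.9142 N (compression)
  F[2-3] = +3159.7154 N (tension)
  F[2-4] = +1170.7519 N (tension)
  F[3-4] = -3405.5984 N (compression)
  Rx@0 = -3415.1400 N
  Ry@0 = -1248.3270 N
  Ry@4 = +3198.0370 N

-3405.598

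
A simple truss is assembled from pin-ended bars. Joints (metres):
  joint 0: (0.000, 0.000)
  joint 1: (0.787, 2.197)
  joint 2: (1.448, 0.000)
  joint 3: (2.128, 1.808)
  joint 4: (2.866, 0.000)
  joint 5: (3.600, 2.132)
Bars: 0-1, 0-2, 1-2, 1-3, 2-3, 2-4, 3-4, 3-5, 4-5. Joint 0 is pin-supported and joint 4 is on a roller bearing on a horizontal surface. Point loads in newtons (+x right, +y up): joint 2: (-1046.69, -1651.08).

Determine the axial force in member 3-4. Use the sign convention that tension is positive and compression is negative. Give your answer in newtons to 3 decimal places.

N=6 nodes, M=9 members, R=3 reactions → 2N=12, M+R=12
member 0 (0-1): L=2.3337, (cx,cy)=(0.3372,0.9414)
member 1 (0-2): L=1.4480, (cx,cy)=(1.0000,0.0000)
member 2 (1-2): L=2.2943, (cx,cy)=(0.2881,-0.9576)
member 3 (1-3): L=1.3963, (cx,cy)=(0.9604,-0.2786)
member 4 (2-3): L=1.9316, (cx,cy)=(0.3520,0.9360)
member 5 (2-4): L=1.4180, (cx,cy)=(1.0000,0.0000)
member 6 (3-4): L=1.9528, (cx,cy)=(0.3779,-0.9258)
member 7 (3-5): L=1.5072, (cx,cy)=(0.9766,0.2150)
member 8 (4-5): L=2.2548, (cx,cy)=(0.3255,0.9455)
solve A·x = −loads:
  F[0-1] = -867.7288 N (compression)
  F[0-2] = -754.0640 N (compression)
  F[1-2] = +1031.7622 N (tension)
  F[1-3] = -614.2019 N (compression)
  F[2-3] = +708.4132 N (tension)
  F[2-4] = +340.5010 N (tension)
  F[3-4] = -900.9992 N (compression)
  F[3-5] = +0.0000 N (tension)
  F[4-5] = -0.0000 N (compression)
  Rx@0 = +1046.6900 N
  Ry@0 = +816.8986 N
  Ry@4 = +834.1814 N

-900.999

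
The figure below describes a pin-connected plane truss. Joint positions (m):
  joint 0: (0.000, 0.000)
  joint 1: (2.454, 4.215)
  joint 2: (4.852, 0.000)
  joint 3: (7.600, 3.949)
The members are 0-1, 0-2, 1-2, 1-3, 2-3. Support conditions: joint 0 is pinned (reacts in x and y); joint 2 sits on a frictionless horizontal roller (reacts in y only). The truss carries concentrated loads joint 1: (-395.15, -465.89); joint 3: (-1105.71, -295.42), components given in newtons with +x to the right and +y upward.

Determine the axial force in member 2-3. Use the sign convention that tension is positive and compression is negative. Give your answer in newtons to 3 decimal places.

-414.625

N=4 nodes, M=5 members, R=3 reactions → 2N=8, M+R=8
member 0 (0-1): L=4.8773, (cx,cy)=(0.5031,0.8642)
member 1 (0-2): L=4.8520, (cx,cy)=(1.0000,0.0000)
member 2 (1-2): L=4.8494, (cx,cy)=(0.4945,-0.8692)
member 3 (1-3): L=5.1529, (cx,cy)=(0.9987,-0.0516)
member 4 (2-3): L=4.8110, (cx,cy)=(0.5712,0.8208)
solve A·x = −loads:
  F[0-1] = -1511.3831 N (compression)
  F[0-2] = -740.4163 N (compression)
  F[1-2] = +1018.3890 N (tension)
  F[1-3] = -870.0417 N (compression)
  F[2-3] = -414.6254 N (compression)
  Rx@0 = +1500.8600 N
  Ry@0 = +1306.1410 N
  Ry@2 = -544.8310 N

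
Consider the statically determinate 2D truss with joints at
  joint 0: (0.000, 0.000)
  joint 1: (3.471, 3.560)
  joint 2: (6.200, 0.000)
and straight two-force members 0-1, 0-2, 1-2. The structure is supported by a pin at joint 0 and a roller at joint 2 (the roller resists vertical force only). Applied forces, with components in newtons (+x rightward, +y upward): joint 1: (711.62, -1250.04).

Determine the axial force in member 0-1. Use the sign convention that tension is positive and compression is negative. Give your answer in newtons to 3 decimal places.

-197.782

N=3 nodes, M=3 members, R=3 reactions → 2N=6, M+R=6
member 0 (0-1): L=4.9721, (cx,cy)=(0.6981,0.7160)
member 1 (0-2): L=6.2000, (cx,cy)=(1.0000,0.0000)
member 2 (1-2): L=4.4856, (cx,cy)=(0.6084,-0.7936)
solve A·x = −loads:
  F[0-1] = -197.7815 N (compression)
  F[0-2] = +849.6913 N (tension)
  F[1-2] = -1396.6348 N (compression)
  Rx@0 = -711.6200 N
  Ry@0 = +141.6116 N
  Ry@2 = +1108.4284 N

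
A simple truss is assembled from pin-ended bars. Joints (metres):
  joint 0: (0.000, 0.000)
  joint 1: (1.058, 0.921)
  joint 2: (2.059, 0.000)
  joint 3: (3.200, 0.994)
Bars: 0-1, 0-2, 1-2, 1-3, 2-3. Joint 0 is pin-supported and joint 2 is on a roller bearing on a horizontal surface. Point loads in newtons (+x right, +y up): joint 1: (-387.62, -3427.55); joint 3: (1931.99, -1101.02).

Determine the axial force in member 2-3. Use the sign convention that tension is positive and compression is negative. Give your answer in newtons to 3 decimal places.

N=4 nodes, M=5 members, R=3 reactions → 2N=8, M+R=8
member 0 (0-1): L=1.4027, (cx,cy)=(0.7543,0.6566)
member 1 (0-2): L=2.0590, (cx,cy)=(1.0000,0.0000)
member 2 (1-2): L=1.3602, (cx,cy)=(0.7359,-0.6771)
member 3 (1-3): L=2.1432, (cx,cy)=(0.9994,0.0341)
member 4 (2-3): L=1.5132, (cx,cy)=(0.7540,0.6569)
solve A·x = −loads:
  F[0-1] = -452.1860 N (compression)
  F[0-2] = +1885.4324 N (tension)
  F[1-2] = -4456.2902 N (compression)
  F[1-3] = +3327.8801 N (tension)
  F[2-3] = -1848.7334 N (compression)
  Rx@0 = -1544.3700 N
  Ry@0 = +296.8983 N
  Ry@2 = +4231.6717 N

-1848.733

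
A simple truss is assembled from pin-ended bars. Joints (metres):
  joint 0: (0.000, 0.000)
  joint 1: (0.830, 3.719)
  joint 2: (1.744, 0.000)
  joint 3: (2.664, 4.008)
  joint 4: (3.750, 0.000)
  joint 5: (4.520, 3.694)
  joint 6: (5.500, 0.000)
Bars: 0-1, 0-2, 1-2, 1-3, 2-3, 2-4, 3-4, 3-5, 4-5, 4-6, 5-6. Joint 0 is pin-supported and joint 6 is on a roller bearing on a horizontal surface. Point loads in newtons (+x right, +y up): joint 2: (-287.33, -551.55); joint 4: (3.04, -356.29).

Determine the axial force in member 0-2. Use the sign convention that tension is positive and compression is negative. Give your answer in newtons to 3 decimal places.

N=7 nodes, M=11 members, R=3 reactions → 2N=14, M+R=14
member 0 (0-1): L=3.8105, (cx,cy)=(0.2178,0.9760)
member 1 (0-2): L=1.7440, (cx,cy)=(1.0000,0.0000)
member 2 (1-2): L=3.8297, (cx,cy)=(0.2387,-0.9711)
member 3 (1-3): L=1.8566, (cx,cy)=(0.9878,0.1557)
member 4 (2-3): L=4.1122, (cx,cy)=(0.2237,0.9747)
member 5 (2-4): L=2.0060, (cx,cy)=(1.0000,0.0000)
member 6 (3-4): L=4.1525, (cx,cy)=(0.2615,-0.9652)
member 7 (3-5): L=1.8824, (cx,cy)=(0.9860,-0.1668)
member 8 (4-5): L=3.7734, (cx,cy)=(0.2041,0.9790)
member 9 (4-6): L=1.7500, (cx,cy)=(1.0000,0.0000)
member 10 (5-6): L=3.8218, (cx,cy)=(0.2564,-0.9666)
solve A·x = −loads:
  F[0-1] = -502.0789 N (compression)
  F[0-2] = -174.9274 N (compression)
  F[1-2] = +468.7075 N (tension)
  F[1-3] = -223.9555 N (compression)
  F[2-3] = +98.8937 N (tension)
  F[2-4] = +202.1410 N (tension)
  F[3-4] = -30.2322 N (compression)
  F[3-5] = -193.9113 N (compression)
  F[4-5] = +393.7553 N (tension)
  F[4-6] = +110.8447 N (tension)
  F[5-6] = -432.2698 N (compression)
  Rx@0 = +284.2900 N
  Ry@0 = +490.0235 N
  Ry@6 = +417.8165 N

-174.927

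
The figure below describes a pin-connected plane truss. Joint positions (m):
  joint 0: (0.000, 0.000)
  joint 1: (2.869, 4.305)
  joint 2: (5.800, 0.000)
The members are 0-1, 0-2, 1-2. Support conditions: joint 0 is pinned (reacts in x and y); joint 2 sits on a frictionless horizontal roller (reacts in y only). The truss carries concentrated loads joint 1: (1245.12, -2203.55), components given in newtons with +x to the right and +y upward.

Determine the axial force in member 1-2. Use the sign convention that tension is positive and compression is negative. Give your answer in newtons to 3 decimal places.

-2436.686

N=3 nodes, M=3 members, R=3 reactions → 2N=6, M+R=6
member 0 (0-1): L=5.1734, (cx,cy)=(0.5546,0.8321)
member 1 (0-2): L=5.8000, (cx,cy)=(1.0000,0.0000)
member 2 (1-2): L=5.2081, (cx,cy)=(0.5628,-0.8266)
solve A·x = −loads:
  F[0-1] = -227.5736 N (compression)
  F[0-2] = +1371.3247 N (tension)
  F[1-2] = -2436.6863 N (compression)
  Rx@0 = -1245.1200 N
  Ry@0 = +189.3730 N
  Ry@2 = +2014.1770 N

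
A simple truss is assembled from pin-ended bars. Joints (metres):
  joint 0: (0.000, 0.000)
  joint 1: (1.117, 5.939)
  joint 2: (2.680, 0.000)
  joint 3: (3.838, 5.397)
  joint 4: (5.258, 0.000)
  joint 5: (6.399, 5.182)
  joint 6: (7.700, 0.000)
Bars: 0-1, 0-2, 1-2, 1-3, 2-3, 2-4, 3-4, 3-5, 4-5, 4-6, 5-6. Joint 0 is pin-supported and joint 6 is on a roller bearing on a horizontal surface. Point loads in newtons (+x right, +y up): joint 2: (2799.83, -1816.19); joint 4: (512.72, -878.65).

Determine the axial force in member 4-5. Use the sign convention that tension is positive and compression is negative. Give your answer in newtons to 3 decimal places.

1212.628

N=7 nodes, M=11 members, R=3 reactions → 2N=14, M+R=14
member 0 (0-1): L=6.0431, (cx,cy)=(0.1848,0.9828)
member 1 (0-2): L=2.6800, (cx,cy)=(1.0000,0.0000)
member 2 (1-2): L=6.1412, (cx,cy)=(0.2545,-0.9671)
member 3 (1-3): L=2.7745, (cx,cy)=(0.9807,-0.1954)
member 4 (2-3): L=5.5198, (cx,cy)=(0.2098,0.9777)
member 5 (2-4): L=2.5780, (cx,cy)=(1.0000,0.0000)
member 6 (3-4): L=5.5807, (cx,cy)=(0.2544,-0.9671)
member 7 (3-5): L=2.5700, (cx,cy)=(0.9965,-0.0837)
member 8 (4-5): L=5.3061, (cx,cy)=(0.2150,0.9766)
member 9 (4-6): L=2.4420, (cx,cy)=(1.0000,0.0000)
member 10 (5-6): L=5.3428, (cx,cy)=(0.2435,-0.9699)
solve A·x = −loads:
  F[0-1] = -1488.3651 N (compression)
  F[0-2] = +3587.6565 N (tension)
  F[1-2] = +1656.0024 N (tension)
  F[1-3] = -710.2592 N (compression)
  F[2-3] = +219.6062 N (tension)
  F[2-4] = +1163.2236 N (tension)
  F[3-4] = -316.0117 N (compression)
  F[3-5] = -572.1001 N (compression)
  F[4-5] = +1212.6282 N (tension)
  F[4-6] = +309.3380 N (tension)
  F[5-6] = -1270.3590 N (compression)
  Rx@0 = -3312.5500 N
  Ry@0 = +1462.7191 N
  Ry@6 = +1232.1209 N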